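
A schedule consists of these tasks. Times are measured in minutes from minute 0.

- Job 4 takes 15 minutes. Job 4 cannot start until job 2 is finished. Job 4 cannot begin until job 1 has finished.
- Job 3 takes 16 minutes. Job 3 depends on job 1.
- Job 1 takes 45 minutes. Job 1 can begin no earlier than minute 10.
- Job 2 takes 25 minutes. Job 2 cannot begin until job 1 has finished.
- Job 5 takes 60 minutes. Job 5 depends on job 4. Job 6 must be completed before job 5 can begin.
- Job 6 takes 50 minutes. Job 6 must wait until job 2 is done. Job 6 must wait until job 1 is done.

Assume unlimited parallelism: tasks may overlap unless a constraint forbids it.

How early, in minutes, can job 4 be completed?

Job 1 waits on its own release at minute 10, so it starts at minute 10 and finishes at 10 + 45 = minute 55.
Job 2 cannot begin until job 1 (finishes minute 55). It runs from minute 55 to 55 + 25 = minute 80.
Job 4 has to wait for job 2 (finishes minute 80); job 1 (finishes minute 55). The latest of these is minute 80, so job 4 runs minute 80 to 80 + 15 = minute 95.

95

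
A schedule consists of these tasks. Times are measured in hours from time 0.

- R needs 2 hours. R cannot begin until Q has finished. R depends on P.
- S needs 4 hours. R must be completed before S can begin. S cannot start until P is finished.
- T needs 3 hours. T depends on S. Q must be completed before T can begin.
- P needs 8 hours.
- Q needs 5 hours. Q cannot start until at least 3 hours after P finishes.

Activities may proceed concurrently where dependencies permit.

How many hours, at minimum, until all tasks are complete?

25

P has no prerequisites, so it starts at hour 0 and finishes at hour 8.
Q cannot begin until P (finishes hour 8, plus 3-hour gap → hour 11). It runs from hour 11 to 11 + 5 = hour 16.
For R: Q (finishes hour 16); P (finishes hour 8). Taking the maximum gives a start of hour 16, and it finishes at 16 + 2 = hour 18.
S needs all of R (finishes hour 18); P (finishes hour 8). That puts its earliest start at hour 18; it finishes at 18 + 4 = hour 22.
T needs all of S (finishes hour 22); Q (finishes hour 16). That puts its earliest start at hour 22; it finishes at 22 + 3 = hour 25.
All tasks are finished once the last one completes. Finish times: P at 8, Q at 16, R at 18, S at 22, T at 25. The latest is hour 25.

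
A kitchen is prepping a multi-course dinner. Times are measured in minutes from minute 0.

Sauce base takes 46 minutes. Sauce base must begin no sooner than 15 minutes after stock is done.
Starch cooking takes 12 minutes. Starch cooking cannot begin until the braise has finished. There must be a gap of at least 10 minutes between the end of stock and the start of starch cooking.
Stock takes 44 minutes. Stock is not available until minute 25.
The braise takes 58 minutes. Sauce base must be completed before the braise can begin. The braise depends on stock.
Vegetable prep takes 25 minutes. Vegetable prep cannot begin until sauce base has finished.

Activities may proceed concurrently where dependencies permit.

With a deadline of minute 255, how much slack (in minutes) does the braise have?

After its own release at minute 25, stock can start at minute 25 and finishes at minute 69.
Sauce base cannot begin until stock (finishes minute 69, plus 15-minute gap → minute 84). It runs from minute 84 to 84 + 46 = minute 130.
For the braise: sauce base (finishes minute 130); stock (finishes minute 69). Taking the maximum gives a start of minute 130, and it finishes at 130 + 58 = minute 188.

Working backward from the deadline:
To finish by minute 255, starch cooking (duration 12) must start no later than minute 243.
The braise feeds into starch cooking (must start by minute 243); so the braise must finish by minute 243 and therefore start by minute 185.
So the braise can start as early as minute 130 and as late as minute 185, giving 185 − 130 = 55 minutes of slack.

55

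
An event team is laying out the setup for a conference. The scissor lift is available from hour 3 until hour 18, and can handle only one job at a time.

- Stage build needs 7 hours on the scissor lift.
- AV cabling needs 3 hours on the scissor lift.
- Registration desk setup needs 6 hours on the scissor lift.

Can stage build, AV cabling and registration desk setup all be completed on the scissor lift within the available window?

The scissor lift window is 18 − 3 = 15 hours.
Running back to back, the jobs need 7 + 3 + 6 = 16 hours on the scissor lift.
Since 16 > 15, they cannot all fit.

No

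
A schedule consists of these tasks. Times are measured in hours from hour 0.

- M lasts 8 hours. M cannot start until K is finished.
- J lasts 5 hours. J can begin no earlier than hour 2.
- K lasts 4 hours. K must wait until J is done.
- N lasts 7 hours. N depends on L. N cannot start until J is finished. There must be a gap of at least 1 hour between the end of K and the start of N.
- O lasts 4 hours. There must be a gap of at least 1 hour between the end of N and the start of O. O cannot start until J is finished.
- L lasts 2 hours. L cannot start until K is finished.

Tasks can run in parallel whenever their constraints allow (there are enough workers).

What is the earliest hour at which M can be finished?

19

After its own release at hour 2, J can start at hour 2 and finishes at hour 7.
After J (finishes hour 7), K can start at hour 7 and finishes at hour 11.
M waits on K (finishes hour 11), so it starts at hour 11 and finishes at 11 + 8 = hour 19.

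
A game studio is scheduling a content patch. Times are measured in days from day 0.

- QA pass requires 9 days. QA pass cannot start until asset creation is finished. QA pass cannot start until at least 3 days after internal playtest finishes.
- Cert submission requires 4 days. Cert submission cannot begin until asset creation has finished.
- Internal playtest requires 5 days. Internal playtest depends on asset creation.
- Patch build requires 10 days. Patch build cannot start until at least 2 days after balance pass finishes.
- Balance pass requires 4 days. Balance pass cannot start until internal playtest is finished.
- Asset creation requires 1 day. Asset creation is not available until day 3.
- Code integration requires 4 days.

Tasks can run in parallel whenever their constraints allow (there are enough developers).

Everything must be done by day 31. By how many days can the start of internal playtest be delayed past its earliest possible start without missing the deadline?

Asset creation waits on its own release at day 3, so it starts at day 3 and finishes at 3 + 1 = day 4.
Internal playtest cannot begin until asset creation (finishes day 4). It runs from day 4 to 4 + 5 = day 9.

Working backward from the deadline:
Patch build must finish by day 31; it takes 10 days, so it must start by 31 − 10 = day 21.
Since patch build (must start by day 21, minus 2-day gap → day 19) depends on it, balance pass must finish by day 19. Backing off its 4-day duration gives a latest start of day 15.
QA pass has no dependents, so it just needs to finish by day 31. Starting by 31 − 9 = day 22 achieves that.
Internal playtest has several dependents: balance pass (must start by day 15); QA pass (must start by day 22, minus 3-day gap → day 19). The earliest of those limits is day 15, so internal playtest must start by 15 − 5 = day 10.
So internal playtest can start as early as day 4 and as late as day 10, giving 10 − 4 = 6 days of slack.

6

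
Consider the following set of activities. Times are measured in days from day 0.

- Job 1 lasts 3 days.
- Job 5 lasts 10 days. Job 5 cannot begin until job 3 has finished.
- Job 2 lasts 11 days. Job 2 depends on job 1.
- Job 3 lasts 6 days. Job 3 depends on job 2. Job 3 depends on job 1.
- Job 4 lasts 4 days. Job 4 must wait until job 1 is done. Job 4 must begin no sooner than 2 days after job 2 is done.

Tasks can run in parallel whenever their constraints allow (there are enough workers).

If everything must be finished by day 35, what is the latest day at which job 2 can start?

8

To finish by day 35, job 5 (duration 10) must start no later than day 25.
Since job 5 (must start by day 25) depends on it, job 3 must finish by day 25. Backing off its 6-day duration gives a latest start of day 19.
To finish by day 35, job 4 (duration 4) must start no later than day 31.
Job 2 has several dependents: job 3 (must start by day 19); job 4 (must start by day 31, minus 2-day gap → day 29). The earliest of those limits is day 19, so job 2 must start by 19 − 11 = day 8.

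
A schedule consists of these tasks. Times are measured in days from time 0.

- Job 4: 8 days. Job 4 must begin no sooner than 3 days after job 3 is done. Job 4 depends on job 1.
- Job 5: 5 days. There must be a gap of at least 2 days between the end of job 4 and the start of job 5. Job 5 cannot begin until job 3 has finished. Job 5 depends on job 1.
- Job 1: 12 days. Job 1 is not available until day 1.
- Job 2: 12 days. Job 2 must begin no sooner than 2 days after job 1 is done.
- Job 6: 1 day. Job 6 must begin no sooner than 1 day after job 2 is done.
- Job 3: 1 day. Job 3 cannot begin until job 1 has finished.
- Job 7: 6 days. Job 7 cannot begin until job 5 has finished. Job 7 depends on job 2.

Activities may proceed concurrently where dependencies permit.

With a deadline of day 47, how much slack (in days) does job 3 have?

9

Job 1 waits on its own release at day 1, so it starts at day 1 and finishes at 1 + 12 = day 13.
Job 3 waits on job 1 (finishes day 13), so it starts at day 13 and finishes at 13 + 1 = day 14.

Working backward from the deadline:
Nothing follows job 7; the deadline of day 47 is its only limit. It must start by 47 − 6 = day 41.
Job 5 has to be done before job 7 (must start by day 41). That means finishing by day 41, i.e. starting by 41 − 5 = day 36.
Job 4 feeds into job 5 (must start by day 36, minus 2-day gap → day 34); so job 4 must finish by day 34 and therefore start by day 26.
For job 3: job 4 (must start by day 26, minus 3-day gap → day 23); job 5 (must start by day 36). The most restrictive is day 23; with a 1-day duration, job 3 must start by day 22.
So job 3 can start as early as day 13 and as late as day 22, giving 22 − 13 = 9 days of slack.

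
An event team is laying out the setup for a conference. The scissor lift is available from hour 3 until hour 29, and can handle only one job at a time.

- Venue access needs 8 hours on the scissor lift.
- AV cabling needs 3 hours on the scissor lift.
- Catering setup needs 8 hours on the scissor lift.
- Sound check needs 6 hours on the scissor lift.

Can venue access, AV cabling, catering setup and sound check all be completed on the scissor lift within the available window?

The scissor lift window is 29 − 3 = 26 hours.
Running back to back, the jobs need 8 + 3 + 8 + 6 = 25 hours on the scissor lift.
Since 25 ≤ 26, they fit within the window.

Yes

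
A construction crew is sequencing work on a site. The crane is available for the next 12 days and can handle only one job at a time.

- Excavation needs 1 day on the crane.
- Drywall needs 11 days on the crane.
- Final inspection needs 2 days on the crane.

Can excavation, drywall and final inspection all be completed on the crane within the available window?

Running back to back, the jobs need 1 + 11 + 2 = 14 days on the crane.
Since 14 > 12, they cannot all fit.

No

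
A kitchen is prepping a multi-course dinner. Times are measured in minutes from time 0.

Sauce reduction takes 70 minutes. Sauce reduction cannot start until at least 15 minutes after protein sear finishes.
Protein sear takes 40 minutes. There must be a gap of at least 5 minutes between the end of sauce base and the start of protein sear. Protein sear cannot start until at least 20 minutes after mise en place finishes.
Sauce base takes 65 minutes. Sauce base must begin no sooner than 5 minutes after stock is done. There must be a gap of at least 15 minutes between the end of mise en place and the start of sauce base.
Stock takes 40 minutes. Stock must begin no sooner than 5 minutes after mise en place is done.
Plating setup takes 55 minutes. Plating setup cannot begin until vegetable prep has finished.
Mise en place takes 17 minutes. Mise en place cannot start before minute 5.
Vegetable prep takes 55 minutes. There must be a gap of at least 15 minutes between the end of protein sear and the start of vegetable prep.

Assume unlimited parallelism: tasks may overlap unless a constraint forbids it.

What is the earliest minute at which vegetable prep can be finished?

Mise en place waits on its own release at minute 5, so it starts at minute 5 and finishes at 5 + 17 = minute 22.
After mise en place (finishes minute 22, plus 5-minute gap → minute 27), stock can start at minute 27 and finishes at minute 67.
Sauce base needs all of stock (finishes minute 67, plus 5-minute gap → minute 72); mise en place (finishes minute 22, plus 15-minute gap → minute 37). That puts its earliest start at minute 72; it finishes at 72 + 65 = minute 137.
Protein sear has to wait for sauce base (finishes minute 137, plus 5-minute gap → minute 142); mise en place (finishes minute 22, plus 20-minute gap → minute 42). The latest of these is minute 142, so protein sear runs minute 142 to 142 + 40 = minute 182.
After protein sear (finishes minute 182, plus 15-minute gap → minute 197), vegetable prep can start at minute 197 and finishes at minute 252.

252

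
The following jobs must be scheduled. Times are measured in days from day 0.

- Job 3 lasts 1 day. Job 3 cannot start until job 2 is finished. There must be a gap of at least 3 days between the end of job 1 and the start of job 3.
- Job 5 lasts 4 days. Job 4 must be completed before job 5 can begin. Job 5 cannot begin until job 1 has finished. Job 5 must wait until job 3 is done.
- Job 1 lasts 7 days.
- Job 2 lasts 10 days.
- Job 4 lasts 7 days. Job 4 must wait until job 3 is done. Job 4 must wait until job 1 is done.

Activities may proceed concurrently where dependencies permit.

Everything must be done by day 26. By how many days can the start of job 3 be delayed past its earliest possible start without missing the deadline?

4

Job 2 can start immediately at day 0; it finishes at day 10.
Job 1 can start immediately at day 0; it finishes at day 7.
Job 3 has to wait for job 2 (finishes day 10); job 1 (finishes day 7, plus 3-day gap → day 10). The latest of these is day 10, so job 3 runs day 10 to 10 + 1 = day 11.

Working backward from the deadline:
Job 5 must finish by day 26; it takes 4 days, so it must start by 26 − 4 = day 22.
Since job 5 (must start by day 22) depends on it, job 4 must finish by day 22. Backing off its 7-day duration gives a latest start of day 15.
For job 3: job 4 (must start by day 15); job 5 (must start by day 22). The most restrictive is day 15; with a 1-day duration, job 3 must start by day 14.
So job 3 can start as early as day 10 and as late as day 14, giving 14 − 10 = 4 days of slack.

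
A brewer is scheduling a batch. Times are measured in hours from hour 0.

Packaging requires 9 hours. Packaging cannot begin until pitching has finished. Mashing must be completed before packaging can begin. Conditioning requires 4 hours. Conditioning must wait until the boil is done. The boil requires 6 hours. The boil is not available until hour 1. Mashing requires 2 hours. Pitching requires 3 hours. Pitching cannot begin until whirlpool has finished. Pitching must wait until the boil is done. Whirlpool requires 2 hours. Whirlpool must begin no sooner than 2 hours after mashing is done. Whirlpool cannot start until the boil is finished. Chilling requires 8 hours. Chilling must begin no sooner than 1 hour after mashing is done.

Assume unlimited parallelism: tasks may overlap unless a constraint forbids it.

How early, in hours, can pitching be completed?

The boil cannot begin until its own release at hour 1. It runs from hour 1 to 1 + 6 = hour 7.
Mashing has no prerequisites, so it starts at hour 0 and finishes at hour 2.
For whirlpool: mashing (finishes hour 2, plus 2-hour gap → hour 4); the boil (finishes hour 7). Taking the maximum gives a start of hour 7, and it finishes at 7 + 2 = hour 9.
Pitching has to wait for whirlpool (finishes hour 9); the boil (finishes hour 7). The latest of these is hour 9, so pitching runs hour 9 to 9 + 3 = hour 12.

12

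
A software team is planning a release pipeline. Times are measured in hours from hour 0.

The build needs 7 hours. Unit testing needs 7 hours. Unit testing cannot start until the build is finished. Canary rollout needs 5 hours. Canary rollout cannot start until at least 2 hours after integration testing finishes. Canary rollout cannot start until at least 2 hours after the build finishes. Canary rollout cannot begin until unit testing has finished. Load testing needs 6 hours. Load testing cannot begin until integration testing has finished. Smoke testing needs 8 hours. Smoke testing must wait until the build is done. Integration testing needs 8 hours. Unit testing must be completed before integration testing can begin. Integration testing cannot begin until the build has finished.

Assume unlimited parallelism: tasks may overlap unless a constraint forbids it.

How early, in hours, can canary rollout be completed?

29

The build has no prerequisites, so it starts at hour 0 and finishes at hour 7.
After the build (finishes hour 7), unit testing can start at hour 7 and finishes at hour 14.
For integration testing: unit testing (finishes hour 14); the build (finishes hour 7). Taking the maximum gives a start of hour 14, and it finishes at 14 + 8 = hour 22.
Canary rollout cannot start until integration testing (finishes hour 22, plus 2-hour gap → hour 24); the build (finishes hour 7, plus 2-hour gap → hour 9); unit testing (finishes hour 14). The controlling bound is hour 24, so canary rollout finishes at 24 + 5 = hour 29.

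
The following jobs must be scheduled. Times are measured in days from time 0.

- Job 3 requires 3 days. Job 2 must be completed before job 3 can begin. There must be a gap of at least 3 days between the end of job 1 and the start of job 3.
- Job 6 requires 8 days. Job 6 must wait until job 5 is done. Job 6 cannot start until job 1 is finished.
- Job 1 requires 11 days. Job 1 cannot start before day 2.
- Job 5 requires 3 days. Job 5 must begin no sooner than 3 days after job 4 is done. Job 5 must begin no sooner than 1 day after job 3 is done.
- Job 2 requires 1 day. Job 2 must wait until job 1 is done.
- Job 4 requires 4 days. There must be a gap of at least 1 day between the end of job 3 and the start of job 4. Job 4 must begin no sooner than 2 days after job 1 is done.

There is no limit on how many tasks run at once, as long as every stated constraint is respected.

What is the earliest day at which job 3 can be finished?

19

After its own release at day 2, job 1 can start at day 2 and finishes at day 13.
Job 2 waits on job 1 (finishes day 13), so it starts at day 13 and finishes at 13 + 1 = day 14.
Job 3 cannot start until job 2 (finishes day 14); job 1 (finishes day 13, plus 3-day gap → day 16). The controlling bound is day 16, so job 3 finishes at 16 + 3 = day 19.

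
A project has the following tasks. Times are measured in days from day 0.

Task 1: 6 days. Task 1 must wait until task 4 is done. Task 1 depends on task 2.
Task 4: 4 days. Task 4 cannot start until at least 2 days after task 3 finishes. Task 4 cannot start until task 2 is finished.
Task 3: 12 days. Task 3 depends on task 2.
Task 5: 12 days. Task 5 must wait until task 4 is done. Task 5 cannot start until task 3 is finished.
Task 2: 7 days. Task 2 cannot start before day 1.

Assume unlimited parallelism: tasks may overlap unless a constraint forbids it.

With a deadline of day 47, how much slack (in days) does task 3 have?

Task 2 cannot begin until its own release at day 1. It runs from day 1 to 1 + 7 = day 8.
Task 3 waits on task 2 (finishes day 8), so it starts at day 8 and finishes at 8 + 12 = day 20.

Working backward from the deadline:
To finish by day 47, task 1 (duration 6) must start no later than day 41.
Nothing follows task 5; the deadline of day 47 is its only limit. It must start by 47 − 12 = day 35.
Task 4 has several dependents: task 1 (must start by day 41); task 5 (must start by day 35). The earliest of those limits is day 35, so task 4 must start by 35 − 4 = day 31.
For task 3: task 4 (must start by day 31, minus 2-day gap → day 29); task 5 (must start by day 35). The most restrictive is day 29; with a 12-day duration, task 3 must start by day 17.
So task 3 can start as early as day 8 and as late as day 17, giving 17 − 8 = 9 days of slack.

9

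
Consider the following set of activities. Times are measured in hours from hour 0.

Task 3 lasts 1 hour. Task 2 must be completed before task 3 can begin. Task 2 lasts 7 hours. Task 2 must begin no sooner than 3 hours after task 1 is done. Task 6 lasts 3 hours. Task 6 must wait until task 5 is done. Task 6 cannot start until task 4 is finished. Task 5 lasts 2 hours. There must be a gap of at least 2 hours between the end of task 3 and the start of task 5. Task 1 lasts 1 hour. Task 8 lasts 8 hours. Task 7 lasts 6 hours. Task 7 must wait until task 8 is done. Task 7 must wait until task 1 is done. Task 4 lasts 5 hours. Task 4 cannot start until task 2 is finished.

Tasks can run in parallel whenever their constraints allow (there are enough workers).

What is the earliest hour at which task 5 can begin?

Task 1 has no prerequisites, so it starts at hour 0 and finishes at hour 1.
Task 2 waits on task 1 (finishes hour 1, plus 3-hour gap → hour 4), so it starts at hour 4 and finishes at 4 + 7 = hour 11.
After task 2 (finishes hour 11), task 3 can start at hour 11 and finishes at hour 12.
Task 5 waits on task 3 (finishes hour 12, plus 2-hour gap → hour 14), so the earliest it can start is hour 14.

14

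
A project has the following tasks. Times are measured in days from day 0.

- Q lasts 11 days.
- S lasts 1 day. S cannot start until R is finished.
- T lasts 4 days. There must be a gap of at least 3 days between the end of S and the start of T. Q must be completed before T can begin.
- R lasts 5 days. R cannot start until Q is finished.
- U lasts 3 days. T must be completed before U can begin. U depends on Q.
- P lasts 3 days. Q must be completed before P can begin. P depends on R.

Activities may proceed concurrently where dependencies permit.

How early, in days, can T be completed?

Nothing blocks Q, so it runs from day 0 to day 11.
After Q (finishes day 11), R can start at day 11 and finishes at day 16.
After R (finishes day 16), S can start at day 16 and finishes at day 17.
For T: S (finishes day 17, plus 3-day gap → day 20); Q (finishes day 11). Taking the maximum gives a start of day 20, and it finishes at 20 + 4 = day 24.

24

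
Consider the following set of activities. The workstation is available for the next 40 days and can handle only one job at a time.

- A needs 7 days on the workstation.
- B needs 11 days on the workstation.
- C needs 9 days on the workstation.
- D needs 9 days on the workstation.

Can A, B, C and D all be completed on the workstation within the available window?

Yes

Running back to back, the jobs need 7 + 11 + 9 + 9 = 36 days on the workstation.
Since 36 ≤ 40, they fit within the window.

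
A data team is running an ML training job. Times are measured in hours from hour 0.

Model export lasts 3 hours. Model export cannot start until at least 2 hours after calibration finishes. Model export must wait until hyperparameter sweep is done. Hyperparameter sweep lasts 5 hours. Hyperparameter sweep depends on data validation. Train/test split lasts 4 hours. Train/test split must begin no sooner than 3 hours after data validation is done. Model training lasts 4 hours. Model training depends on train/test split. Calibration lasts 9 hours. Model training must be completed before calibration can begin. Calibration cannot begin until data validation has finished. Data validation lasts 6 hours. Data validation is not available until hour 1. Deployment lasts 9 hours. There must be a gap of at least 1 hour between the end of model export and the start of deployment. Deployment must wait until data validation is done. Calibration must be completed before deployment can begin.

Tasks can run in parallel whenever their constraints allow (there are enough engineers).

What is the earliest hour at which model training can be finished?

Data validation waits on its own release at hour 1, so it starts at hour 1 and finishes at 1 + 6 = hour 7.
Train/test split waits on data validation (finishes hour 7, plus 3-hour gap → hour 10), so it starts at hour 10 and finishes at 10 + 4 = hour 14.
After train/test split (finishes hour 14), model training can start at hour 14 and finishes at hour 18.

18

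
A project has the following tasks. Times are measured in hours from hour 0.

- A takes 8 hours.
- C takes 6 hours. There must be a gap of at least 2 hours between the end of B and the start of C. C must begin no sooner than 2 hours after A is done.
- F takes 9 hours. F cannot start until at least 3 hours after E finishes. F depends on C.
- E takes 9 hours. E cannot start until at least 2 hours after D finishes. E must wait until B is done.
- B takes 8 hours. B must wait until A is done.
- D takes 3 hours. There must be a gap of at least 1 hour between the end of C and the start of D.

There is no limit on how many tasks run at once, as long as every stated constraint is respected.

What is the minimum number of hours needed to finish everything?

51

A has no prerequisites, so it starts at hour 0 and finishes at hour 8.
After A (finishes hour 8), B can start at hour 8 and finishes at hour 16.
C cannot start until B (finishes hour 16, plus 2-hour gap → hour 18); A (finishes hour 8, plus 2-hour gap → hour 10). The controlling bound is hour 18, so C finishes at 18 + 6 = hour 24.
After C (finishes hour 24, plus 1-hour gap → hour 25), D can start at hour 25 and finishes at hour 28.
For E: D (finishes hour 28, plus 2-hour gap → hour 30); B (finishes hour 16). Taking the maximum gives a start of hour 30, and it finishes at 30 + 9 = hour 39.
F has to wait for E (finishes hour 39, plus 3-hour gap → hour 42); C (finishes hour 24). The latest of these is hour 42, so F runs hour 42 to 42 + 9 = hour 51.
All tasks are finished once the last one completes. Finish times: A at 8, B at 16, C at 24, D at 28, E at 39, F at 51. The latest is hour 51.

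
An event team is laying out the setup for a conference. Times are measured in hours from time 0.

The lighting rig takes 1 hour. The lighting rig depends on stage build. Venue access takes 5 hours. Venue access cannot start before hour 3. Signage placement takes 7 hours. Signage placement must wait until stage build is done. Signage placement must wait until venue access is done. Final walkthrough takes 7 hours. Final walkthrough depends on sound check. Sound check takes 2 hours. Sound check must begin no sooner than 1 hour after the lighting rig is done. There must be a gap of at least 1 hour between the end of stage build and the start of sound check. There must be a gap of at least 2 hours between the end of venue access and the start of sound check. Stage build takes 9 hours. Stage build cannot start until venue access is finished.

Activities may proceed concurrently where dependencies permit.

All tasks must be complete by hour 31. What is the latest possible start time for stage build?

11

Final walkthrough has no dependents, so it just needs to finish by hour 31. Starting by 31 − 7 = hour 24 achieves that.
Sound check must finish before final walkthrough (must start by hour 24). With a 2-hour duration, sound check must start by 24 − 2 = hour 22.
The lighting rig has to be done before sound check (must start by hour 22, minus 1-hour gap → hour 21). That means finishing by hour 21, i.e. starting by 21 − 1 = hour 20.
Nothing follows signage placement; the deadline of hour 31 is its only limit. It must start by 31 − 7 = hour 24.
For stage build: the lighting rig (must start by hour 20); signage placement (must start by hour 24); sound check (must start by hour 22, minus 1-hour gap → hour 21). The most restrictive is hour 20; with a 9-hour duration, stage build must start by hour 11.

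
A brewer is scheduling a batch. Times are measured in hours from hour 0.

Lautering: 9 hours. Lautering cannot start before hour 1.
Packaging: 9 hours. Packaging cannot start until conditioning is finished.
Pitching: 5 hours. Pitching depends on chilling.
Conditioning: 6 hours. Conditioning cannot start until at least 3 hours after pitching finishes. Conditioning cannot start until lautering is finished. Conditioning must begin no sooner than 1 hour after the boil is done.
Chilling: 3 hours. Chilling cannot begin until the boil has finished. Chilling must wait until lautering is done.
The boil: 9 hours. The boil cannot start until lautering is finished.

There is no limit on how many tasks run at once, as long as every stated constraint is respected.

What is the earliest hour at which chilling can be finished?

22

Lautering waits on its own release at hour 1, so it starts at hour 1 and finishes at 1 + 9 = hour 10.
After lautering (finishes hour 10), the boil can start at hour 10 and finishes at hour 19.
For chilling: the boil (finishes hour 19); lautering (finishes hour 10). Taking the maximum gives a start of hour 19, and it finishes at 19 + 3 = hour 22.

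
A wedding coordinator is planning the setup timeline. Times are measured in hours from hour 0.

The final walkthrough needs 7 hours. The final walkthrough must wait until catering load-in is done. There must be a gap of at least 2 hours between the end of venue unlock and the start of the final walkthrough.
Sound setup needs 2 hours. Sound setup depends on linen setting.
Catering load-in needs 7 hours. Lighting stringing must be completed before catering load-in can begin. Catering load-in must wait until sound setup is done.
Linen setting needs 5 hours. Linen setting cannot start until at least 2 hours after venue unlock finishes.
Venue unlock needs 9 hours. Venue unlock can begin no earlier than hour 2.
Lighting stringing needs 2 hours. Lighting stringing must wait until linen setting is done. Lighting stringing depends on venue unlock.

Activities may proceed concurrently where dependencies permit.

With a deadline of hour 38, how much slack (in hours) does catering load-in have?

Venue unlock waits on its own release at hour 2, so it starts at hour 2 and finishes at 2 + 9 = hour 11.
Linen setting cannot begin until venue unlock (finishes hour 11, plus 2-hour gap → hour 13). It runs from hour 13 to 13 + 5 = hour 18.
After linen setting (finishes hour 18), sound setup can start at hour 18 and finishes at hour 20.
For lighting stringing: linen setting (finishes hour 18); venue unlock (finishes hour 11). Taking the maximum gives a start of hour 18, and it finishes at 18 + 2 = hour 20.
Catering load-in has to wait for lighting stringing (finishes hour 20); sound setup (finishes hour 20). The latest of these is hour 20, so catering load-in runs hour 20 to 20 + 7 = hour 27.

Working backward from the deadline:
To finish by hour 38, the final walkthrough (duration 7) must start no later than hour 31.
Catering load-in must finish before the final walkthrough (must start by hour 31). With a 7-hour duration, catering load-in must start by 31 − 7 = hour 24.
So catering load-in can start as early as hour 20 and as late as hour 24, giving 24 − 20 = 4 hours of slack.

4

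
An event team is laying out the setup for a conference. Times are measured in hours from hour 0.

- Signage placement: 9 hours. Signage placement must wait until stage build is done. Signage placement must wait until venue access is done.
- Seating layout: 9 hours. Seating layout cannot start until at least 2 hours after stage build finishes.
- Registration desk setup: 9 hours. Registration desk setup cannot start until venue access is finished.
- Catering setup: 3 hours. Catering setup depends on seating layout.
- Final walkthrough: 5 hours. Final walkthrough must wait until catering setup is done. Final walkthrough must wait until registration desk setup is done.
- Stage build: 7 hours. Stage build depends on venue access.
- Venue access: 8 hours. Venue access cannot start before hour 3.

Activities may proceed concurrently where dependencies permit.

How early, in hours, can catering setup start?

29

Venue access waits on its own release at hour 3, so it starts at hour 3 and finishes at 3 + 8 = hour 11.
Stage build cannot begin until venue access (finishes hour 11). It runs from hour 11 to 11 + 7 = hour 18.
Seating layout cannot begin until stage build (finishes hour 18, plus 2-hour gap → hour 20). It runs from hour 20 to 20 + 9 = hour 29.
Catering setup waits on seating layout (finishes hour 29), so the earliest it can start is hour 29.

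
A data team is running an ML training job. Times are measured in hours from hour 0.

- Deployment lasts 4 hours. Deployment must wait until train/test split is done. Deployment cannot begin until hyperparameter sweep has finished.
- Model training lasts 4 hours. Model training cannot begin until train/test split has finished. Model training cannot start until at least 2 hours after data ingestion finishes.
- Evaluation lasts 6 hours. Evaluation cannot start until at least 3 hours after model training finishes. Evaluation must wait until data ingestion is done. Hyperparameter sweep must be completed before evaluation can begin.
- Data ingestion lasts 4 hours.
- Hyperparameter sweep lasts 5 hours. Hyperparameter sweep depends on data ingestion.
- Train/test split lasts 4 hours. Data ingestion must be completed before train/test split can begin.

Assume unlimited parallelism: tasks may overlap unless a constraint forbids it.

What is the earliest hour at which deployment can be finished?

Data ingestion can start immediately at hour 0; it finishes at hour 4.
After data ingestion (finishes hour 4), hyperparameter sweep can start at hour 4 and finishes at hour 9.
After data ingestion (finishes hour 4), train/test split can start at hour 4 and finishes at hour 8.
Deployment needs all of train/test split (finishes hour 8); hyperparameter sweep (finishes hour 9). That puts its earliest start at hour 9; it finishes at 9 + 4 = hour 13.

13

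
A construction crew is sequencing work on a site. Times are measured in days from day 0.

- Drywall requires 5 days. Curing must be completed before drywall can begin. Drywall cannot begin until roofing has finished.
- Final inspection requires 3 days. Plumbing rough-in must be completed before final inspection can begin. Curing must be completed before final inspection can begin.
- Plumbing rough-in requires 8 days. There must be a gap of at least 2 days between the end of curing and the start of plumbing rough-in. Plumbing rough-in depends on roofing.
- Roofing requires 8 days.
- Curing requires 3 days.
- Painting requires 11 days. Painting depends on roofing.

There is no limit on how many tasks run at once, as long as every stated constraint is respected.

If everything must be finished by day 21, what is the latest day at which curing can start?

Nothing follows final inspection; the deadline of day 21 is its only limit. It must start by 21 − 3 = day 18.
Plumbing rough-in feeds into final inspection (must start by day 18); so plumbing rough-in must finish by day 18 and therefore start by day 10.
To finish by day 21, drywall (duration 5) must start no later than day 16.
Curing must finish in time for plumbing rough-in (must start by day 10, minus 2-day gap → day 8); drywall (must start by day 16); final inspection (must start by day 18). The tightest is day 8, so curing must start by 8 − 3 = day 5.

5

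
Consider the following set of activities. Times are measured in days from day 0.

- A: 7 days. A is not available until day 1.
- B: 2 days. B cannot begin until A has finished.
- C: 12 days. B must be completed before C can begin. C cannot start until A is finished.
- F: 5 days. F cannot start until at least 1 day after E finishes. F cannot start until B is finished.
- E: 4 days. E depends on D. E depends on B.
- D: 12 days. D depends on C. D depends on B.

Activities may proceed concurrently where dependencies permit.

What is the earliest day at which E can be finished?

38

A cannot begin until its own release at day 1. It runs from day 1 to 1 + 7 = day 8.
B waits on A (finishes day 8), so it starts at day 8 and finishes at 8 + 2 = day 10.
C needs all of B (finishes day 10); A (finishes day 8). That puts its earliest start at day 10; it finishes at 10 + 12 = day 22.
For D: C (finishes day 22); B (finishes day 10). Taking the maximum gives a start of day 22, and it finishes at 22 + 12 = day 34.
E cannot start until D (finishes day 34); B (finishes day 10). The controlling bound is day 34, so E finishes at 34 + 4 = day 38.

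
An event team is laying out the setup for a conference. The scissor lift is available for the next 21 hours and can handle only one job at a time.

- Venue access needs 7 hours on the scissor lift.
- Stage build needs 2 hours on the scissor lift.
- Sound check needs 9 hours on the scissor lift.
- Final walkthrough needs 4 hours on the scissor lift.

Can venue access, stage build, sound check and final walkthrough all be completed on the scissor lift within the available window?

Running back to back, the jobs need 7 + 2 + 9 + 4 = 22 hours on the scissor lift.
Since 22 > 21, they cannot all fit.

No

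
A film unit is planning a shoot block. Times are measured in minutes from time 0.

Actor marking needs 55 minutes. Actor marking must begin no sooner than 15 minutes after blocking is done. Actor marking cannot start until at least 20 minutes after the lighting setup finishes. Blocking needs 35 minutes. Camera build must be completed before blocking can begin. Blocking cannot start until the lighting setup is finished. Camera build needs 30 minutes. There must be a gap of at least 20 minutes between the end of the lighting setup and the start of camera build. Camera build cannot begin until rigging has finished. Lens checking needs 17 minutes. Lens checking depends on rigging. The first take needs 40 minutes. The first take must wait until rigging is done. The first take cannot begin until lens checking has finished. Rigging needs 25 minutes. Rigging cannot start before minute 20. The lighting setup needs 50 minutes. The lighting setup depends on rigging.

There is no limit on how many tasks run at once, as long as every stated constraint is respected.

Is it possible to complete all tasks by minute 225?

After its own release at minute 20, rigging can start at minute 20 and finishes at minute 45.
Lens checking cannot begin until rigging (finishes minute 45). It runs from minute 45 to 45 + 17 = minute 62.
The first take cannot start until rigging (finishes minute 45); lens checking (finishes minute 62). The controlling bound is minute 62, so the first take finishes at 62 + 40 = minute 102.
The lighting setup waits on rigging (finishes minute 45), so it starts at minute 45 and finishes at 45 + 50 = minute 95.
Camera build cannot start until the lighting setup (finishes minute 95, plus 20-minute gap → minute 115); rigging (finishes minute 45). The controlling bound is minute 115, so camera build finishes at 115 + 30 = minute 145.
Blocking cannot start until camera build (finishes minute 145); the lighting setup (finishes minute 95). The controlling bound is minute 145, so blocking finishes at 145 + 35 = minute 180.
Actor marking needs all of blocking (finishes minute 180, plus 15-minute gap → minute 195); the lighting setup (finishes minute 95, plus 20-minute gap → minute 115). That puts its earliest start at minute 195; it finishes at 195 + 55 = minute 250.
The earliest everything can be done is minute 250, which is after the deadline of 225, so it is not possible.

No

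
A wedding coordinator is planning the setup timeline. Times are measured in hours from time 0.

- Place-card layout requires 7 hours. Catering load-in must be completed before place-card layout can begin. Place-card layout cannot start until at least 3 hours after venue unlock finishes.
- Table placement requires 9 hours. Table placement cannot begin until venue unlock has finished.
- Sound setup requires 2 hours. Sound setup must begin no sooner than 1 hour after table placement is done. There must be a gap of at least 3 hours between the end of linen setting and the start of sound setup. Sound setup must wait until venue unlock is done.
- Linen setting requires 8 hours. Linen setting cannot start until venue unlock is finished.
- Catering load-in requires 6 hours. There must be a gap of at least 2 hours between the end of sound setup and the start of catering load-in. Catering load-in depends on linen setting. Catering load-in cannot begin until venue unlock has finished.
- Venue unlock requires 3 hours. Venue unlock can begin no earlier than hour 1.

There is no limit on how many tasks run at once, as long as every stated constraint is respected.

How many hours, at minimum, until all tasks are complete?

After its own release at hour 1, venue unlock can start at hour 1 and finishes at hour 4.
Linen setting cannot begin until venue unlock (finishes hour 4). It runs from hour 4 to 4 + 8 = hour 12.
Table placement cannot begin until venue unlock (finishes hour 4). It runs from hour 4 to 4 + 9 = hour 13.
Sound setup cannot start until table placement (finishes hour 13, plus 1-hour gap → hour 14); linen setting (finishes hour 12, plus 3-hour gap → hour 15); venue unlock (finishes hour 4). The controlling bound is hour 15, so sound setup finishes at 15 + 2 = hour 17.
For catering load-in: sound setup (finishes hour 17, plus 2-hour gap → hour 19); linen setting (finishes hour 12); venue unlock (finishes hour 4). Taking the maximum gives a start of hour 19, and it finishes at 19 + 6 = hour 25.
For place-card layout: catering load-in (finishes hour 25); venue unlock (finishes hour 4, plus 3-hour gap → hour 7). Taking the maximum gives a start of hour 25, and it finishes at 25 + 7 = hour 32.
All tasks are finished once the last one completes. Finish times: Venue unlock at 4, Table placement at 13, Linen setting at 12, Sound setup at 17, Catering load-in at 25, Place-card layout at 32. The latest is hour 32.

32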